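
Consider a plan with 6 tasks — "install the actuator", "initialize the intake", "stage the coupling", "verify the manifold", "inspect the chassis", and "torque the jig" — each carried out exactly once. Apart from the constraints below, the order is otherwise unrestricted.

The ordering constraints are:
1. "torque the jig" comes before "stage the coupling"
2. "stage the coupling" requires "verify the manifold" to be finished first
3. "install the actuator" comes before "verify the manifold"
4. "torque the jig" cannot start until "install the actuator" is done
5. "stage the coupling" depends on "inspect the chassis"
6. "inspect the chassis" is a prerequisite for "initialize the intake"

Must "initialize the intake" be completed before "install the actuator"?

"initialize the intake" and "install the actuator" are not related by any chain of constraints.
A valid ordering placing "install the actuator" before "initialize the intake" exists, so the answer is no.

No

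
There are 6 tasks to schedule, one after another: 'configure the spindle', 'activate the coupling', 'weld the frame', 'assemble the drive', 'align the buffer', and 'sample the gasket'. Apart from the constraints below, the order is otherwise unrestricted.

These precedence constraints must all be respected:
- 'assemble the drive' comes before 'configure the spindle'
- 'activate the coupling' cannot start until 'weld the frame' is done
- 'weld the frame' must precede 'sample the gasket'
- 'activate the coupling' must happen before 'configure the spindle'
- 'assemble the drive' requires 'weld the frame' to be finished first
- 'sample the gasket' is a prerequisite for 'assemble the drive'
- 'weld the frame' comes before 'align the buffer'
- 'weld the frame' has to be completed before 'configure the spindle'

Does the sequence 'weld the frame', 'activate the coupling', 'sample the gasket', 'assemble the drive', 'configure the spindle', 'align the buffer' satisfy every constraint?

Yes

Checking each listed constraint against this order: for instance, 'weld the frame' is in position 1 and 'align the buffer' in position 6, so that constraint holds — and the remaining constraints check out the same way.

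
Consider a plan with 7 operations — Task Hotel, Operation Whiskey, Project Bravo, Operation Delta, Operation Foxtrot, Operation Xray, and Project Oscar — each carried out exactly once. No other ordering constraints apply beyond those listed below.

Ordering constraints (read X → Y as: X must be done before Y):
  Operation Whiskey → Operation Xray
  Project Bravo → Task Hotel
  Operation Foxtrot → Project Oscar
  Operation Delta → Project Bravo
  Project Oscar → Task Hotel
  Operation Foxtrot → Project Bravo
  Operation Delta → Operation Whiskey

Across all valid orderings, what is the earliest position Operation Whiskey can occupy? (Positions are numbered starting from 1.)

2

The only operation forced before Operation Whiskey (directly or transitively) is Operation Delta.
So at minimum 1 operation comes before Operation Whiskey, putting Operation Whiskey no earlier than position 2. That position is achievable by scheduling exactly that predecessor first.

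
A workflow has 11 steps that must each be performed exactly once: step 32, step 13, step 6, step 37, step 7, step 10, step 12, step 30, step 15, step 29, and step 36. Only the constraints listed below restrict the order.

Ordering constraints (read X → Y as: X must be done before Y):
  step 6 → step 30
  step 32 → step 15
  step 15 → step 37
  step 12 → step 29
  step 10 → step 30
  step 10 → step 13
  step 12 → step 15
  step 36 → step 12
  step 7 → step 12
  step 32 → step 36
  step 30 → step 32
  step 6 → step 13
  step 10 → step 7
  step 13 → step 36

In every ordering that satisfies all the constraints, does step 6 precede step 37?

Tracing the constraints gives a chain: step 6 → step 30 → step 32 → step 15 → step 37.
Hence step 6 necessarily comes before step 37.

Yes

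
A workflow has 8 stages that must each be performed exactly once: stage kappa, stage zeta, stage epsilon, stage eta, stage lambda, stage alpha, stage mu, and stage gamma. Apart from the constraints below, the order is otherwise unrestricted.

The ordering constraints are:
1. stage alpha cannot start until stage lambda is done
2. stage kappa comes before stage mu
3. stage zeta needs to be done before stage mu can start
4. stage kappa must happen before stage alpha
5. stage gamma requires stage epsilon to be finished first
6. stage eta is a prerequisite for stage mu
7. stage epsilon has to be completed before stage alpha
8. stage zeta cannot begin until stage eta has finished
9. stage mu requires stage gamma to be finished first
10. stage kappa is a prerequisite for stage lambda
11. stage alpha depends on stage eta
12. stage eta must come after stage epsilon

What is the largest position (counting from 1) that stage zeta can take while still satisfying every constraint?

Following the constraints forward from stage zeta, its only required successor is stage mu.
With 1 mandatory successor out of 8 stages total, the latest slot for stage zeta is 8−1 = 7, and it's reachable by doing all non-successors before stage zeta.

7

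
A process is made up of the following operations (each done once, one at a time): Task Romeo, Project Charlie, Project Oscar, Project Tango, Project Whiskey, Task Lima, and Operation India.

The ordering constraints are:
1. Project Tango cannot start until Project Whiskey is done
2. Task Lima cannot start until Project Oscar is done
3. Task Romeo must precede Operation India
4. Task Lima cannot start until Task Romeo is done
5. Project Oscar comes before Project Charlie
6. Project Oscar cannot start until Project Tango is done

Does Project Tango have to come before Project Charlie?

Yes

Tracing the constraints gives a chain: Project Tango → Project Oscar → Project Charlie.
So Project Tango must precede Project Charlie in any valid ordering.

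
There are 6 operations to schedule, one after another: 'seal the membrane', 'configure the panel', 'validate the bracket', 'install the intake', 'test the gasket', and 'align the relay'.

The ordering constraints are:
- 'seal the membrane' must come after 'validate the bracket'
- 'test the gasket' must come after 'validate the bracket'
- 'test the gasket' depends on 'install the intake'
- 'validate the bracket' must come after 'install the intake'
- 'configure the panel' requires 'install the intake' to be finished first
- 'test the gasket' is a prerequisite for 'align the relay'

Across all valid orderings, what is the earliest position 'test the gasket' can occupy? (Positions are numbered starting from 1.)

3

Working backwards through the constraints from 'test the gasket', its full set of required predecessors is 'validate the bracket', 'install the intake' — 2 of them.
So at minimum 2 operations come before 'test the gasket', putting 'test the gasket' no earlier than position 3. That position is achievable by scheduling exactly those predecessors first.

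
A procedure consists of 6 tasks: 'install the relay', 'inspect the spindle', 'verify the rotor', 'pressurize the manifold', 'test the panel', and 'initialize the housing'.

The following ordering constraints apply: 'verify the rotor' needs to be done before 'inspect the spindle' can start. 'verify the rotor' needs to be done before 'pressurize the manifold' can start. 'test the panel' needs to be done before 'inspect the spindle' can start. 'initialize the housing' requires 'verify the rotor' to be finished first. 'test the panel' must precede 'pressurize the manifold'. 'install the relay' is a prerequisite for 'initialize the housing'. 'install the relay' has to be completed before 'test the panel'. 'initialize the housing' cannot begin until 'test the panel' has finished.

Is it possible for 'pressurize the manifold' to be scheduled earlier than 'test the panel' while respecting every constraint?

No

The constraints give a chain 'test the panel' → 'pressurize the manifold', which forces 'test the panel' before 'pressurize the manifold'.
So no valid ordering can have 'pressurize the manifold' before 'test the panel'.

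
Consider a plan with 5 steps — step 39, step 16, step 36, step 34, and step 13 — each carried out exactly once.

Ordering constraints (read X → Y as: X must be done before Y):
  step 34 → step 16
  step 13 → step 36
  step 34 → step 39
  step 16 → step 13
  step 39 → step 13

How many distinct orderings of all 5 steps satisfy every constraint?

Step 34 is the only step with nothing required before it, so every ordering starts there.
Enumerating by repeatedly choosing an available step (one whose prerequisites are all placed) gives 2 distinct complete orderings.

2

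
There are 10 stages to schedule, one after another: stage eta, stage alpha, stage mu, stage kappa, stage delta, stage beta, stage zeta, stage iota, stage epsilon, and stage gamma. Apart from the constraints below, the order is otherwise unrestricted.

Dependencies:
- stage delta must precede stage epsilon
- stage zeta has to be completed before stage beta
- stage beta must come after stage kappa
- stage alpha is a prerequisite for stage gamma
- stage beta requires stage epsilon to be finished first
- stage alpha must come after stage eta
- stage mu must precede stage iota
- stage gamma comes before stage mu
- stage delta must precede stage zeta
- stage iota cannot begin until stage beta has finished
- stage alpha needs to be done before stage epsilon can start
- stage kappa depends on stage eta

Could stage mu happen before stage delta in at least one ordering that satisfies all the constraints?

Yes

Nothing in the constraints forces stage delta before stage mu — there is no chain from stage delta to stage mu.
So a valid ordering placing stage mu earlier than stage delta exists.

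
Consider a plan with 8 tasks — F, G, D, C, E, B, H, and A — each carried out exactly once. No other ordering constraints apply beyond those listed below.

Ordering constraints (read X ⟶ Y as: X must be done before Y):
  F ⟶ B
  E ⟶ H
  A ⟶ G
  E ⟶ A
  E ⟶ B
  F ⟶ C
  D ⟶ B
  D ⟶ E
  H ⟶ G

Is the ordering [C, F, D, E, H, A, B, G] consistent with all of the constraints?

No

In the proposed order, C appears before F.
Since F is required before C, the ordering is invalid.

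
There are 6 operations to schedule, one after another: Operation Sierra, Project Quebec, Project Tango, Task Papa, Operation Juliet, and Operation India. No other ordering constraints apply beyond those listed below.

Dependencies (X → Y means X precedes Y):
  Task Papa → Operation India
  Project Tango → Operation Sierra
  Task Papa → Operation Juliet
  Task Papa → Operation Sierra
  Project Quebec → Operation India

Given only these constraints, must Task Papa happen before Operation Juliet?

There is a constraint chain Task Papa → Operation Juliet.
That forces Task Papa before Operation Juliet in every valid schedule.

Yes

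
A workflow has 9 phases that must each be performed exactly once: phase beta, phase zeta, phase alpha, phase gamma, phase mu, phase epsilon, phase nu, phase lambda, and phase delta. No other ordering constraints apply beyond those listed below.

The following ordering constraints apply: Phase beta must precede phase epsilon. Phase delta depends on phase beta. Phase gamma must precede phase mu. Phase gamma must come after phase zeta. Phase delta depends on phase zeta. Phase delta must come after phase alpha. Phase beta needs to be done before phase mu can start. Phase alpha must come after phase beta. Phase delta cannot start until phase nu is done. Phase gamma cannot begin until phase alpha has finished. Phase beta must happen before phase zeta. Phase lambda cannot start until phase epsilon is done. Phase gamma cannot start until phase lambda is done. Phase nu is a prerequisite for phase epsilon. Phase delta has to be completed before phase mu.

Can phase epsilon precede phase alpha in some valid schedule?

Nothing in the constraints forces phase alpha before phase epsilon — there is no chain from phase alpha to phase epsilon.
That means at least one valid schedule has phase epsilon before phase alpha.

Yes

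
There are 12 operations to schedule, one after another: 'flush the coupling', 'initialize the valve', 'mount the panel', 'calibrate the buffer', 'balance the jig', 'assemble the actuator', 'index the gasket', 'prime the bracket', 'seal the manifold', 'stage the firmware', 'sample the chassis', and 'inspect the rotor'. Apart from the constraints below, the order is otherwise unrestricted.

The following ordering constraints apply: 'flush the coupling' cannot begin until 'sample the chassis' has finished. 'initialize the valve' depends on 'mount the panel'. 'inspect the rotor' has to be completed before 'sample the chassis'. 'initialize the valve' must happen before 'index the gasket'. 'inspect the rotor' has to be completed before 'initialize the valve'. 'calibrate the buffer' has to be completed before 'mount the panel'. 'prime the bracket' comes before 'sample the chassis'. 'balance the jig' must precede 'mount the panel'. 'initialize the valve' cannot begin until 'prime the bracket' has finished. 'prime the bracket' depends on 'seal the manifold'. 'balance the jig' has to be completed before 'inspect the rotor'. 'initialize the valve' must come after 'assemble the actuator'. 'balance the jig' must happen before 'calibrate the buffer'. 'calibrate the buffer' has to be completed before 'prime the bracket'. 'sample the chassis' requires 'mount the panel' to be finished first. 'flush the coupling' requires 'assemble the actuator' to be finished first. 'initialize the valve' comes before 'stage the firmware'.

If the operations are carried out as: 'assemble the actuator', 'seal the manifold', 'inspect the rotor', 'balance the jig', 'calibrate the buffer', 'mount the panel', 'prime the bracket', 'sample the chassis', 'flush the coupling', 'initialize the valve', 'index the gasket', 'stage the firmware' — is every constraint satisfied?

Here 'balance the jig' comes after 'inspect the rotor'.
Since 'balance the jig' is required before 'inspect the rotor', the ordering is invalid.

No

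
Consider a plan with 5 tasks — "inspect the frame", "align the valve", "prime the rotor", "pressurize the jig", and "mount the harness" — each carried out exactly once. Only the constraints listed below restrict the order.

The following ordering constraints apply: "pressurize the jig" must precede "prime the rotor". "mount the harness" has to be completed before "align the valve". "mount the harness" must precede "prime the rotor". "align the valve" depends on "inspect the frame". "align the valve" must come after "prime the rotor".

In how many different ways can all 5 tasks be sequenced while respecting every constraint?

3 tasks have no prerequisites ("inspect the frame", "pressurize the jig", "mount the harness"), so any of them could come first.
Counting all ways to extend the partial order to a total order gives 8.

8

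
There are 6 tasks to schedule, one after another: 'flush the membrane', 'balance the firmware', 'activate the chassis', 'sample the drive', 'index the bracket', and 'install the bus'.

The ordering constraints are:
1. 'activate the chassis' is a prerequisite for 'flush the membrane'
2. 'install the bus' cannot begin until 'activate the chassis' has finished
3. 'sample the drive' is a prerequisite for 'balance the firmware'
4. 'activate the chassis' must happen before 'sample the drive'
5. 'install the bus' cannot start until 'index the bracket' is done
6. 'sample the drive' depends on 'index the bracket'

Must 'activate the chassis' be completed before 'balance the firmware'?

Yes

Tracing the constraints gives a chain: 'activate the chassis' → 'sample the drive' → 'balance the firmware'.
Hence 'activate the chassis' necessarily comes before 'balance the firmware'.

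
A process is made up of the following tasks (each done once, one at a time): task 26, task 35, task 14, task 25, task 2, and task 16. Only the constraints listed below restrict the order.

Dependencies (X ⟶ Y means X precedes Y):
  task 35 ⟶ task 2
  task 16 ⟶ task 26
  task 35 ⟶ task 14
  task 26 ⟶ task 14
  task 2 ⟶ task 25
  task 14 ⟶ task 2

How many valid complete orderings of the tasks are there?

The tasks with no prerequisites are task 35, task 16; any of them can be placed first.
Systematically extending each partial ordering one task at a time and counting, there are 3 complete orderings.

3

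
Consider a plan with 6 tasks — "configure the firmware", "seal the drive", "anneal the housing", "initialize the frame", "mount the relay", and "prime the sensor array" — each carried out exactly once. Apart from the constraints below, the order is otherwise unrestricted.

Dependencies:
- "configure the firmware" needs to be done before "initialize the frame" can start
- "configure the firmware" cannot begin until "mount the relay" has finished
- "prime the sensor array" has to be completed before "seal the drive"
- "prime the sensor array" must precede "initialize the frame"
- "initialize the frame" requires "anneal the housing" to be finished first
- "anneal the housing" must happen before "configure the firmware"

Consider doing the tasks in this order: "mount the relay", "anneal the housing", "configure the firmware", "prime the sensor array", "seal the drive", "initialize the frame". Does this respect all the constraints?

Yes

Every stated constraint is respected: "anneal the housing" sits at position 2, ahead of "initialize the frame" at position 6, and each of the other listed pairs likewise has the predecessor earlier in the sequence.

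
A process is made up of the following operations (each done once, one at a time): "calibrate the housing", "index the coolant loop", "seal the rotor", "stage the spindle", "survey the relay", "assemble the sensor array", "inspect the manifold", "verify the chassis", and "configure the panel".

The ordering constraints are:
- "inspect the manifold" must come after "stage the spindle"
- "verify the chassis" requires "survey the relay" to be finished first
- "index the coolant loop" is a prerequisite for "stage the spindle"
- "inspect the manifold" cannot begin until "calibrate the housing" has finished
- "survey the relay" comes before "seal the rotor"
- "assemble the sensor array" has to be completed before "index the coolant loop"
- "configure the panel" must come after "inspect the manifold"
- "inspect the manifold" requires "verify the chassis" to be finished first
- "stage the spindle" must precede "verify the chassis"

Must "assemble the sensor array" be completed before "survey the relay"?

No

No chain of constraints connects "assemble the sensor array" to "survey the relay" in either direction.
A valid ordering placing "survey the relay" before "assemble the sensor array" exists, so the answer is no.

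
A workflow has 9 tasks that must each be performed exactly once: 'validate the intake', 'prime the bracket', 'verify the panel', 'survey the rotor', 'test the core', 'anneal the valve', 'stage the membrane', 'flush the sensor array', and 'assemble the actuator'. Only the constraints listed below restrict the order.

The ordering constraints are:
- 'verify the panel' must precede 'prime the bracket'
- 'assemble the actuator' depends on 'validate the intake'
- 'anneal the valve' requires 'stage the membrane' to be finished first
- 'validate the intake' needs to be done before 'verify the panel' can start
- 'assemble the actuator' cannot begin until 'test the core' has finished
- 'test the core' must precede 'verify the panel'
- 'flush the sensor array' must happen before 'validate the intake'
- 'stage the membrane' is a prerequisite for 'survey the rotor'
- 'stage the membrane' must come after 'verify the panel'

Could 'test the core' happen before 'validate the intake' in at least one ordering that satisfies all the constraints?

Yes

The constraints leave 'test the core' and 'validate the intake' unordered relative to each other; nothing requires 'validate the intake' earlier.
That means at least one valid schedule has 'test the core' before 'validate the intake'.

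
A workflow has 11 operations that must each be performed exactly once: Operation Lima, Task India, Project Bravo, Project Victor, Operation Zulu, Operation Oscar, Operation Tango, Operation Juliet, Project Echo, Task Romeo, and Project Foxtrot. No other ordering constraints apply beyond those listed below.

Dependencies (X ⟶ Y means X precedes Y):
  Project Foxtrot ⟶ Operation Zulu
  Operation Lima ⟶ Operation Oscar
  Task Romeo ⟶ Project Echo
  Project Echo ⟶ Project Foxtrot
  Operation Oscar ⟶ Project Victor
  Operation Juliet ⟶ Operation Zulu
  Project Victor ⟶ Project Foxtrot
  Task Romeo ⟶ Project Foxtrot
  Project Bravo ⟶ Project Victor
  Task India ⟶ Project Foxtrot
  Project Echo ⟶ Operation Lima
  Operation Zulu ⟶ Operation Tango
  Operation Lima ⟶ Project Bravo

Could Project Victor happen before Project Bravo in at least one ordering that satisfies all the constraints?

No

The constraints give a chain Project Bravo → Project Victor, which forces Project Bravo before Project Victor.
Hence Project Victor can never be scheduled before Project Bravo.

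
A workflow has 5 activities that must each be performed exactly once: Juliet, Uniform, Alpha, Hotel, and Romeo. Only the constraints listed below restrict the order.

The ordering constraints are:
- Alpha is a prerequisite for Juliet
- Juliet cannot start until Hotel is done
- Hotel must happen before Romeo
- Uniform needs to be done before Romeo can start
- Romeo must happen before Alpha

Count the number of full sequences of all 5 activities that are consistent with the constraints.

2

The activities with no prerequisites are Uniform, Hotel; any of them can be placed first.
Counting all ways to extend the partial order to a total order gives 2.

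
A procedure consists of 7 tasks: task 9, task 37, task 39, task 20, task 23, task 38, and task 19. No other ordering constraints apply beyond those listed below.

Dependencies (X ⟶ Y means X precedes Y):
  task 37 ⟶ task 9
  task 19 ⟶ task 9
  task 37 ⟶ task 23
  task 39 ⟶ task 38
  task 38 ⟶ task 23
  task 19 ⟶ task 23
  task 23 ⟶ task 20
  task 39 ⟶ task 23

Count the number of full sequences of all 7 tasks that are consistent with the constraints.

3 tasks have no prerequisites (task 37, task 39, task 19), so any of them could come first.
Counting all ways to extend the partial order to a total order gives 44.

44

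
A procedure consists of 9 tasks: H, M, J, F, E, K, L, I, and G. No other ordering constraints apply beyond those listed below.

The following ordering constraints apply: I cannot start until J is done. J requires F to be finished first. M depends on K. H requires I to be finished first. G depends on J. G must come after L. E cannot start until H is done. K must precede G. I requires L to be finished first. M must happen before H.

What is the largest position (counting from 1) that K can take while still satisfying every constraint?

5

The tasks that are forced after K, directly or by a chain of constraints, are H, M, E, G. That's 4 tasks.
With 4 mandatory successors out of 9 tasks total, the latest slot for K is 9−4 = 5, and it's reachable by doing all non-successors before K.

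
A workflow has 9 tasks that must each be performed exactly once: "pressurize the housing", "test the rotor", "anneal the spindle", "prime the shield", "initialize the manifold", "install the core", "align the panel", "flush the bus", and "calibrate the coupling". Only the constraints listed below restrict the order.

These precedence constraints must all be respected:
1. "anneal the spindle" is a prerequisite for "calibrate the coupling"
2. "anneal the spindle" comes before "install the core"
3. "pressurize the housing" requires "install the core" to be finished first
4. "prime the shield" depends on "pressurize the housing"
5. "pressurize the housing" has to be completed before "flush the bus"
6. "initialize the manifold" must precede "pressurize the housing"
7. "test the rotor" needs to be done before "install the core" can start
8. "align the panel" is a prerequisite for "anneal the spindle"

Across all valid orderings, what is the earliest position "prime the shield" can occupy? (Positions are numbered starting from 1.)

Working backwards through the constraints from "prime the shield", its full set of required predecessors is "pressurize the housing", "test the rotor", "anneal the spindle", "initialize the manifold", "install the core", "align the panel" — 6 of them.
So at minimum 6 tasks come before "prime the shield", putting "prime the shield" no earlier than position 7. That position is achievable by scheduling exactly those predecessors first.

7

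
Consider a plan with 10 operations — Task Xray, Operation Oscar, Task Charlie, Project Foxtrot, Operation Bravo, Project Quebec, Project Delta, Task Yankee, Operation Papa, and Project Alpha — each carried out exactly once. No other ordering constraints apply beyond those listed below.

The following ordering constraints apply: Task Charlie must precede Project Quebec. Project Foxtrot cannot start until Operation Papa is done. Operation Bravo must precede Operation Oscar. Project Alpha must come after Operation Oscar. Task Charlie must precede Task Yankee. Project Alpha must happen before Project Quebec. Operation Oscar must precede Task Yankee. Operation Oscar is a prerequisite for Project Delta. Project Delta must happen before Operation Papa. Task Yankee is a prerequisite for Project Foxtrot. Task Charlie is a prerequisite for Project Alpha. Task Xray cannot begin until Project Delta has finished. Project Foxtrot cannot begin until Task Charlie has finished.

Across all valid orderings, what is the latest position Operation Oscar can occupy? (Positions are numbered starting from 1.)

3

Following every chain forward from Operation Oscar, the operations that must come later are Task Xray, Project Foxtrot, Project Quebec, Project Delta, Task Yankee, Operation Papa, Project Alpha — 7 of them.
So at least 7 operations follow Operation Oscar, putting Operation Oscar no later than position 3. That position is achievable by scheduling everything else first.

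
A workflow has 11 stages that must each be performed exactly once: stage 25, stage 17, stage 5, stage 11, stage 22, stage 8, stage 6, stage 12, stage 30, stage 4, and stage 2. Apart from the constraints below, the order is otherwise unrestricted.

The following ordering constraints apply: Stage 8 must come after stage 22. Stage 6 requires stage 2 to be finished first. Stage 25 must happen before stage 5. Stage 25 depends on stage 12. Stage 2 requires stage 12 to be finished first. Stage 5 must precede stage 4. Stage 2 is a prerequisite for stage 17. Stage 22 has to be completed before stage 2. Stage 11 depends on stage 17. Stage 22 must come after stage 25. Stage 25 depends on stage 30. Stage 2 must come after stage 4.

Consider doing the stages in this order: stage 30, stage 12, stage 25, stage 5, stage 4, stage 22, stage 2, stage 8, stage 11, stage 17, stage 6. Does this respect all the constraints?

Here stage 17 comes after stage 11.
That contradicts the constraint that stage 17 must precede stage 11.

No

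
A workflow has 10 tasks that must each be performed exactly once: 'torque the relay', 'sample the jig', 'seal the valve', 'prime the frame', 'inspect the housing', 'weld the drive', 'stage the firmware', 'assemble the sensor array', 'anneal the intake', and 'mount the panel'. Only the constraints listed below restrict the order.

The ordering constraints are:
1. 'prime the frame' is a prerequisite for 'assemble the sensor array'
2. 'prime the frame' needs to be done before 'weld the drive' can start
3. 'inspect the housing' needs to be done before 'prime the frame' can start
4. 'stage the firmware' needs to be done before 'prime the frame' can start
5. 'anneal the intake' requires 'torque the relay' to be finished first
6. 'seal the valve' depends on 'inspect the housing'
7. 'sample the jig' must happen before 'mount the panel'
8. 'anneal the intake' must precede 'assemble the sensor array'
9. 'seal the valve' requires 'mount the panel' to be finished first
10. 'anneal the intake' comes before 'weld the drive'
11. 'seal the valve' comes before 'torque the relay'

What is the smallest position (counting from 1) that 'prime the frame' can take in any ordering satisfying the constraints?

3

Working backwards through the constraints from 'prime the frame', its full set of required predecessors is 'inspect the housing', 'stage the firmware' — 2 of them.
So at minimum 2 tasks come before 'prime the frame', putting 'prime the frame' no earlier than position 3. That position is achievable by scheduling exactly those predecessors first.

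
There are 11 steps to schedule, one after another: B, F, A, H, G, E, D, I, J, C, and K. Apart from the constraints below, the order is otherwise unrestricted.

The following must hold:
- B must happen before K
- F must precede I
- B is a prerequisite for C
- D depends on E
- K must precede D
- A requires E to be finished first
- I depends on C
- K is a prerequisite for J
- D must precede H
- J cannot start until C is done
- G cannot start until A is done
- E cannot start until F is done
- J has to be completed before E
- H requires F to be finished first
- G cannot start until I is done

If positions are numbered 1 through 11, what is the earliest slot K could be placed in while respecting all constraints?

2

Working backwards through the constraints from K, its only required predecessor is B.
With 1 mandatory predecessor, the earliest K can sit is position 1+1 = 2, and placing just that one first achieves it.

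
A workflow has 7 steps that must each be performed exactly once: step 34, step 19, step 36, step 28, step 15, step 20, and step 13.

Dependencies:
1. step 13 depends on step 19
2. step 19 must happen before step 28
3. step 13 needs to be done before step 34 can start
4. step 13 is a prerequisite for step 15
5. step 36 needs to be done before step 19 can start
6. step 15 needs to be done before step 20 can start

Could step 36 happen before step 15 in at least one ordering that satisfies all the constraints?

Yes

The constraints force step 36 before step 15, so yes — every valid ordering has step 36 earlier.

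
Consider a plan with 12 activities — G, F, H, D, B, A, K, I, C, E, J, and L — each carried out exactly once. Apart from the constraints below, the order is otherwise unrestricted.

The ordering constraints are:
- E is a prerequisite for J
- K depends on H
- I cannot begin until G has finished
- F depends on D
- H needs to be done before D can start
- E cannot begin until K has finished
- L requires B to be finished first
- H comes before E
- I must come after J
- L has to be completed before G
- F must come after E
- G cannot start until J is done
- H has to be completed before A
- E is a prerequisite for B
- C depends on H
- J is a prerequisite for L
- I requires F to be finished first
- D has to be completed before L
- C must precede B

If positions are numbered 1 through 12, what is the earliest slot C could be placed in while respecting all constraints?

Working backwards through the constraints from C, its only required predecessor is H.
With 1 mandatory predecessor, the earliest C can sit is position 1+1 = 2, and placing just that one first achieves it.

2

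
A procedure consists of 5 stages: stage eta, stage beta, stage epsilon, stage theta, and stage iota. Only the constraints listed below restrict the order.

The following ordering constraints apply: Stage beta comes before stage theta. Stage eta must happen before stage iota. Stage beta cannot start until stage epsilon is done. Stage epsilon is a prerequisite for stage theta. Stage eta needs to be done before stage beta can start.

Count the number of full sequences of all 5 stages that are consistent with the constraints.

The stages with no prerequisites are stage eta, stage epsilon; any of them can be placed first.
Enumerating by repeatedly choosing an available stage (one whose prerequisites are all placed) gives 7 distinct complete orderings.

7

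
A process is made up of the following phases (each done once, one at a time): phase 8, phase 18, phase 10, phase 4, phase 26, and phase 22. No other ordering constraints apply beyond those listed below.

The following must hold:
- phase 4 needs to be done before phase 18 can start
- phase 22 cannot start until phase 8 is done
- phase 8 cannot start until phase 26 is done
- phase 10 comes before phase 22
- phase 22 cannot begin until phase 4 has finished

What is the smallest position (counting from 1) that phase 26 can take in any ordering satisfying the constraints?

1

No constraint forces any other phase before phase 26, so it can be placed first.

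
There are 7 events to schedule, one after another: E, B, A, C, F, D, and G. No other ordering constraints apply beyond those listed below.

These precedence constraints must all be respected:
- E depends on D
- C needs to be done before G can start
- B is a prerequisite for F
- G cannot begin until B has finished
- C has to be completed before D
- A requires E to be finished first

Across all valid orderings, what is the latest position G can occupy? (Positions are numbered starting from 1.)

G has no required successors, so nothing stops it from going last (position 7).

7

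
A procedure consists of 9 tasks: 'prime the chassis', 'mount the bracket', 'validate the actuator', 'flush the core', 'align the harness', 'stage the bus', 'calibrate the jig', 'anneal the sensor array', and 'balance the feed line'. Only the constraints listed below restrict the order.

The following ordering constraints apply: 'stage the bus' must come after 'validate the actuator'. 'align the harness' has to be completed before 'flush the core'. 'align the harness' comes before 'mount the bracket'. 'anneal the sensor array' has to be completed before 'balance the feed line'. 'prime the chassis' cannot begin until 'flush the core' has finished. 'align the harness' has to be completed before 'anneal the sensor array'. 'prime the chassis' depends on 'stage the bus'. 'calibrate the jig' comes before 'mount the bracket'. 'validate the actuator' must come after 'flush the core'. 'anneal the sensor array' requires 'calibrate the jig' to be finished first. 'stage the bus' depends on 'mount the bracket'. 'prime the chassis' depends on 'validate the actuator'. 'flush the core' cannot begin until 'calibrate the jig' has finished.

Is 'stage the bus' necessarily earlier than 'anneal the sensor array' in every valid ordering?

No chain of constraints connects 'stage the bus' to 'anneal the sensor array' in either direction.
A valid ordering placing 'anneal the sensor array' before 'stage the bus' exists, so the answer is no.

No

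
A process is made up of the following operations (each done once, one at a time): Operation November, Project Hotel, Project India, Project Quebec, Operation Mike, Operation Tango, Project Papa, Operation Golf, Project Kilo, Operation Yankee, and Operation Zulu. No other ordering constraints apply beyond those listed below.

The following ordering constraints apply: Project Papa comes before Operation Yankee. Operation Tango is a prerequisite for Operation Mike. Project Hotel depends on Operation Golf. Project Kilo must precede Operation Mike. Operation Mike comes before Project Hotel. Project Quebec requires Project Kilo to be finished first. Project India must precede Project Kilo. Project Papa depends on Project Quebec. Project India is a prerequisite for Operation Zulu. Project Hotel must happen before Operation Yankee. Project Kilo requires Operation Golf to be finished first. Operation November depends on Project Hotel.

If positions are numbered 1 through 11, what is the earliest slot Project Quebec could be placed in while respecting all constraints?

Working backwards through the constraints from Project Quebec, its full set of required predecessors is Project India, Operation Golf, Project Kilo — 3 of them.
With 3 mandatory predecessors, the earliest Project Quebec can sit is position 3+1 = 4, and placing just those 3 first achieves it.

4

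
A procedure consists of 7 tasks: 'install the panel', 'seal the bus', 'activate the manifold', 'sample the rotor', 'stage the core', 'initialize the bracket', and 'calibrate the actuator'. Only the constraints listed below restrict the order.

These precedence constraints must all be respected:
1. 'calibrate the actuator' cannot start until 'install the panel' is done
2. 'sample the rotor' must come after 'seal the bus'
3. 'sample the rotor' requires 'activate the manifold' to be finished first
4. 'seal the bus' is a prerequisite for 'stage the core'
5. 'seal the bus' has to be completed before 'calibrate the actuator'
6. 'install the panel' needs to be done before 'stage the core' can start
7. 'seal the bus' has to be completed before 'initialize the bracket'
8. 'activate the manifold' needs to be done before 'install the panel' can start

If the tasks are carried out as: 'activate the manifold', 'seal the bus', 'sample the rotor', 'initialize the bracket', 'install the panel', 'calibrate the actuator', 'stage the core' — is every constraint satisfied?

Going through the constraints one by one, each required predecessor appears earlier in the sequence than its dependent — e.g. 'seal the bus' (position 2) is before 'stage the core' (position 7), as required.

Yes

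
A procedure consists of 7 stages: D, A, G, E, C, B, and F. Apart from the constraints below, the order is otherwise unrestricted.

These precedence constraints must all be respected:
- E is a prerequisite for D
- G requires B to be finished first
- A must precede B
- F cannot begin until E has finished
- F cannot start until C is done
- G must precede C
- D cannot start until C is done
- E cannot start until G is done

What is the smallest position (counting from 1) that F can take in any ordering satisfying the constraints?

6

Working backwards through the constraints from F, its full set of required predecessors is A, G, E, C, B — 5 of them.
With 5 mandatory predecessors, the earliest F can sit is position 5+1 = 6, and placing just those 5 first achieves it.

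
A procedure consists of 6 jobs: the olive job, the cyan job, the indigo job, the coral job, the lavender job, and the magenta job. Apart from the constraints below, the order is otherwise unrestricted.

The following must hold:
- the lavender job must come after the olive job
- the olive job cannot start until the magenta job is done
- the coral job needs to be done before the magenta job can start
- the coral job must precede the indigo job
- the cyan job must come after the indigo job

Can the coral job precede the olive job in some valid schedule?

The constraints force the coral job before the olive job, so yes — every valid ordering has the coral job earlier.

Yes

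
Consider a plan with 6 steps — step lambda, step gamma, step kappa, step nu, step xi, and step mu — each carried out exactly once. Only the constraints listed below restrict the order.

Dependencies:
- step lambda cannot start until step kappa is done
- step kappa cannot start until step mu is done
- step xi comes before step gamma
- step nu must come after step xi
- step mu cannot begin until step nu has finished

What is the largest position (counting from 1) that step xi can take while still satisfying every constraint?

1

The steps that are forced after step xi, directly or by a chain of constraints, are step lambda, step gamma, step kappa, step nu, step mu. That's 5 steps.
So at least 5 steps follow step xi, putting step xi no later than position 1. That position is achievable by scheduling everything else first.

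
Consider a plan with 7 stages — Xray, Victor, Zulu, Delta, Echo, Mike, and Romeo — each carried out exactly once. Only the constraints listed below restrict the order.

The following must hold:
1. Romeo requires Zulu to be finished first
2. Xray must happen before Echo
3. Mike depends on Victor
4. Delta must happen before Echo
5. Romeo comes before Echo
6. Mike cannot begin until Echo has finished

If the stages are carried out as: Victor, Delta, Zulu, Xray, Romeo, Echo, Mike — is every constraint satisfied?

Yes

Every stated constraint is respected: Victor sits at position 1, ahead of Mike at position 7, and each of the other listed pairs likewise has the predecessor earlier in the sequence.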